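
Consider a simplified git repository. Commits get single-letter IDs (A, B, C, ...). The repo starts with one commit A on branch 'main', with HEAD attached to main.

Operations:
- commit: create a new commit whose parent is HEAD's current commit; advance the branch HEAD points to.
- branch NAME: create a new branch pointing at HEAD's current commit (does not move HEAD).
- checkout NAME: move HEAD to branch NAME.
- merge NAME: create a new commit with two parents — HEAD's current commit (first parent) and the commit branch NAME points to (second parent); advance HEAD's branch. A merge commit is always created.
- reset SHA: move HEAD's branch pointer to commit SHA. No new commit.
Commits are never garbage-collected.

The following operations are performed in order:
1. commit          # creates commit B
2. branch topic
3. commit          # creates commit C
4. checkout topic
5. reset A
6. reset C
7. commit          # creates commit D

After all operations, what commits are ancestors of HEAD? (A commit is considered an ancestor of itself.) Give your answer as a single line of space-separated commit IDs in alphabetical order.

Answer: A B C D

Derivation:
After op 1 (commit): HEAD=main@B [main=B]
After op 2 (branch): HEAD=main@B [main=B topic=B]
After op 3 (commit): HEAD=main@C [main=C topic=B]
After op 4 (checkout): HEAD=topic@B [main=C topic=B]
After op 5 (reset): HEAD=topic@A [main=C topic=A]
After op 6 (reset): HEAD=topic@C [main=C topic=C]
After op 7 (commit): HEAD=topic@D [main=C topic=D]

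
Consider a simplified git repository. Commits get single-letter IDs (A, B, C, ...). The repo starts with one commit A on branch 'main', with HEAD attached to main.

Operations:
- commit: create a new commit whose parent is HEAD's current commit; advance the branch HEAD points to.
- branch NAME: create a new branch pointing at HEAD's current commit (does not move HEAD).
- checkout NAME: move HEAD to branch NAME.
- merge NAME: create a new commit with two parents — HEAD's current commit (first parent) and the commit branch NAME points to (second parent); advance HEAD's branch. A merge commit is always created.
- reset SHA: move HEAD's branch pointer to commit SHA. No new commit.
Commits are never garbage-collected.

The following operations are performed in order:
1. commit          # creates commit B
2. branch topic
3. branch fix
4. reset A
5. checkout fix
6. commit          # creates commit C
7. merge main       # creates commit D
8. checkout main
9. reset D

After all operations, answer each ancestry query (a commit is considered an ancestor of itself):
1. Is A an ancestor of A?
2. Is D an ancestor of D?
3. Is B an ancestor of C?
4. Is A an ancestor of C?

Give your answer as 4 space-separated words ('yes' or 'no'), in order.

Answer: yes yes yes yes

Derivation:
After op 1 (commit): HEAD=main@B [main=B]
After op 2 (branch): HEAD=main@B [main=B topic=B]
After op 3 (branch): HEAD=main@B [fix=B main=B topic=B]
After op 4 (reset): HEAD=main@A [fix=B main=A topic=B]
After op 5 (checkout): HEAD=fix@B [fix=B main=A topic=B]
After op 6 (commit): HEAD=fix@C [fix=C main=A topic=B]
After op 7 (merge): HEAD=fix@D [fix=D main=A topic=B]
After op 8 (checkout): HEAD=main@A [fix=D main=A topic=B]
After op 9 (reset): HEAD=main@D [fix=D main=D topic=B]
ancestors(A) = {A}; A in? yes
ancestors(D) = {A,B,C,D}; D in? yes
ancestors(C) = {A,B,C}; B in? yes
ancestors(C) = {A,B,C}; A in? yes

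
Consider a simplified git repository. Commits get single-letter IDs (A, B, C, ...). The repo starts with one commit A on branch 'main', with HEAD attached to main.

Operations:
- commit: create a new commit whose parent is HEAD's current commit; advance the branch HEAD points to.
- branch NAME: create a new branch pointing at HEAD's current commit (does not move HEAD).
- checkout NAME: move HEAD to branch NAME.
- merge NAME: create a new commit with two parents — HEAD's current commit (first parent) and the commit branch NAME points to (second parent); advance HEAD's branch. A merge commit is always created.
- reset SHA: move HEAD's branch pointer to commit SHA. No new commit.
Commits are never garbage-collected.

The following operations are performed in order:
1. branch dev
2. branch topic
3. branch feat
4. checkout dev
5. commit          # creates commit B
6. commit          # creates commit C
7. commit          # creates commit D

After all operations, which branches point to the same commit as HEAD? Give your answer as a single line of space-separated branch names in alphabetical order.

After op 1 (branch): HEAD=main@A [dev=A main=A]
After op 2 (branch): HEAD=main@A [dev=A main=A topic=A]
After op 3 (branch): HEAD=main@A [dev=A feat=A main=A topic=A]
After op 4 (checkout): HEAD=dev@A [dev=A feat=A main=A topic=A]
After op 5 (commit): HEAD=dev@B [dev=B feat=A main=A topic=A]
After op 6 (commit): HEAD=dev@C [dev=C feat=A main=A topic=A]
After op 7 (commit): HEAD=dev@D [dev=D feat=A main=A topic=A]

Answer: dev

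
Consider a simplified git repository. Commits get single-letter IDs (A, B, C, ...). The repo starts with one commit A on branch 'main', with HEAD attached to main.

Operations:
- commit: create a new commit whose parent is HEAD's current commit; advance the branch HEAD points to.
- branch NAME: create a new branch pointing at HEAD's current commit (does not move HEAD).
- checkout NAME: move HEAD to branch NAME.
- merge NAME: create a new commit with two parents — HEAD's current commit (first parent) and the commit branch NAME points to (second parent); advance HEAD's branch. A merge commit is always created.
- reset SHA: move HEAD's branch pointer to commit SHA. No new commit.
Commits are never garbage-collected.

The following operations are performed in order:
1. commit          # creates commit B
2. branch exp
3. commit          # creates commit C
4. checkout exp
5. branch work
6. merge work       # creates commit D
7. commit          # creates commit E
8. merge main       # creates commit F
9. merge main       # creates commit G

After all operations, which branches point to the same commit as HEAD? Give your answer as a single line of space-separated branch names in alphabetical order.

Answer: exp

Derivation:
After op 1 (commit): HEAD=main@B [main=B]
After op 2 (branch): HEAD=main@B [exp=B main=B]
After op 3 (commit): HEAD=main@C [exp=B main=C]
After op 4 (checkout): HEAD=exp@B [exp=B main=C]
After op 5 (branch): HEAD=exp@B [exp=B main=C work=B]
After op 6 (merge): HEAD=exp@D [exp=D main=C work=B]
After op 7 (commit): HEAD=exp@E [exp=E main=C work=B]
After op 8 (merge): HEAD=exp@F [exp=F main=C work=B]
After op 9 (merge): HEAD=exp@G [exp=G main=C work=B]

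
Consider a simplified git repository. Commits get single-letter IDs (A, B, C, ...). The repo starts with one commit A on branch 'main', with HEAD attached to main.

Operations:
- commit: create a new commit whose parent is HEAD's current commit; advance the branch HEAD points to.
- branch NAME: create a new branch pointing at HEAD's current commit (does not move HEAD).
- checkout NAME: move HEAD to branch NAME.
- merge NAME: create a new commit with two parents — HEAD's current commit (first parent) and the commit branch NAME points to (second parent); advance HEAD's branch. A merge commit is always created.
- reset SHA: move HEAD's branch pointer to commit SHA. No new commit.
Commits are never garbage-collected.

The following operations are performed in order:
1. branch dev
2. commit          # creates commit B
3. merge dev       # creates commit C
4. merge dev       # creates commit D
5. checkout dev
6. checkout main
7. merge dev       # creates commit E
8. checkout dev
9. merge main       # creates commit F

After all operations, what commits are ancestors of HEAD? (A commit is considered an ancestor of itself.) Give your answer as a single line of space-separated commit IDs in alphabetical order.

After op 1 (branch): HEAD=main@A [dev=A main=A]
After op 2 (commit): HEAD=main@B [dev=A main=B]
After op 3 (merge): HEAD=main@C [dev=A main=C]
After op 4 (merge): HEAD=main@D [dev=A main=D]
After op 5 (checkout): HEAD=dev@A [dev=A main=D]
After op 6 (checkout): HEAD=main@D [dev=A main=D]
After op 7 (merge): HEAD=main@E [dev=A main=E]
After op 8 (checkout): HEAD=dev@A [dev=A main=E]
After op 9 (merge): HEAD=dev@F [dev=F main=E]

Answer: A B C D E F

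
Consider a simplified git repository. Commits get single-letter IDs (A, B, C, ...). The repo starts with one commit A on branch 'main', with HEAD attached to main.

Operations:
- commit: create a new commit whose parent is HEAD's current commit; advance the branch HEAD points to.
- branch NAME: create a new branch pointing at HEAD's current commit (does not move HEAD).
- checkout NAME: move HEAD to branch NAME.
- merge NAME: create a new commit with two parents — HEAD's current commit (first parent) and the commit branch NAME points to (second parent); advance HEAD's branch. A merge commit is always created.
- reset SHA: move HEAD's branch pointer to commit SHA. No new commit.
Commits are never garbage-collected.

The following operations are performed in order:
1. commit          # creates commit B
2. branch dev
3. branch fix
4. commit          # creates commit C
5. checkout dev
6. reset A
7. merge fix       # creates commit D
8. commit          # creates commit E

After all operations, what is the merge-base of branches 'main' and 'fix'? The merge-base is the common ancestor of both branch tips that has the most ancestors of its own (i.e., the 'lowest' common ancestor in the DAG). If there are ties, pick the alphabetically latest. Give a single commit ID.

After op 1 (commit): HEAD=main@B [main=B]
After op 2 (branch): HEAD=main@B [dev=B main=B]
After op 3 (branch): HEAD=main@B [dev=B fix=B main=B]
After op 4 (commit): HEAD=main@C [dev=B fix=B main=C]
After op 5 (checkout): HEAD=dev@B [dev=B fix=B main=C]
After op 6 (reset): HEAD=dev@A [dev=A fix=B main=C]
After op 7 (merge): HEAD=dev@D [dev=D fix=B main=C]
After op 8 (commit): HEAD=dev@E [dev=E fix=B main=C]
ancestors(main=C): ['A', 'B', 'C']
ancestors(fix=B): ['A', 'B']
common: ['A', 'B']

Answer: B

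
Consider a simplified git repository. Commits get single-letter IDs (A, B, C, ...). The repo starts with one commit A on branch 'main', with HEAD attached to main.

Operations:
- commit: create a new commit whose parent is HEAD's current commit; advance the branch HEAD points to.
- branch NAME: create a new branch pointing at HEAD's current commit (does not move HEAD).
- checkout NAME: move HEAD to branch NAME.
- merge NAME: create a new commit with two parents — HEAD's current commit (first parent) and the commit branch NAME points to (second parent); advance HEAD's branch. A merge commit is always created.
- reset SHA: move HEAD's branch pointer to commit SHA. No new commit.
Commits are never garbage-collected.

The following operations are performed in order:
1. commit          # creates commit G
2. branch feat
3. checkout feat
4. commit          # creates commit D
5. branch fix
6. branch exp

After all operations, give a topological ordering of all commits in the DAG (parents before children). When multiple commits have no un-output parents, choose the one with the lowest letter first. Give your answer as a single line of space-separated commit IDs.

Answer: A G D

Derivation:
After op 1 (commit): HEAD=main@G [main=G]
After op 2 (branch): HEAD=main@G [feat=G main=G]
After op 3 (checkout): HEAD=feat@G [feat=G main=G]
After op 4 (commit): HEAD=feat@D [feat=D main=G]
After op 5 (branch): HEAD=feat@D [feat=D fix=D main=G]
After op 6 (branch): HEAD=feat@D [exp=D feat=D fix=D main=G]
commit A: parents=[]
commit D: parents=['G']
commit G: parents=['A']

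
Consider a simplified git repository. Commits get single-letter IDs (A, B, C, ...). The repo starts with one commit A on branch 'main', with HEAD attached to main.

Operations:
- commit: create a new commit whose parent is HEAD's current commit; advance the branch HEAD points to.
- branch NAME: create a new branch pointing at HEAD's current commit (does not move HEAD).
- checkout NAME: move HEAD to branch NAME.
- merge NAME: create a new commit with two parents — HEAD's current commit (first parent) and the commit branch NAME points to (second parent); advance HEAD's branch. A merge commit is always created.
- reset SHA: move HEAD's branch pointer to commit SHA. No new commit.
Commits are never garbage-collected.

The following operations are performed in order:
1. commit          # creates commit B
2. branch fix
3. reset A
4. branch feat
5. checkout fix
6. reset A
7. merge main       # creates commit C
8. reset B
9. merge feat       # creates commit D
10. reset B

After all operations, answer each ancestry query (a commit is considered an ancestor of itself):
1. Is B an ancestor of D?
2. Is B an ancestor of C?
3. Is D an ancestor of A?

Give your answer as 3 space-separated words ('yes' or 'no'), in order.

After op 1 (commit): HEAD=main@B [main=B]
After op 2 (branch): HEAD=main@B [fix=B main=B]
After op 3 (reset): HEAD=main@A [fix=B main=A]
After op 4 (branch): HEAD=main@A [feat=A fix=B main=A]
After op 5 (checkout): HEAD=fix@B [feat=A fix=B main=A]
After op 6 (reset): HEAD=fix@A [feat=A fix=A main=A]
After op 7 (merge): HEAD=fix@C [feat=A fix=C main=A]
After op 8 (reset): HEAD=fix@B [feat=A fix=B main=A]
After op 9 (merge): HEAD=fix@D [feat=A fix=D main=A]
After op 10 (reset): HEAD=fix@B [feat=A fix=B main=A]
ancestors(D) = {A,B,D}; B in? yes
ancestors(C) = {A,C}; B in? no
ancestors(A) = {A}; D in? no

Answer: yes no no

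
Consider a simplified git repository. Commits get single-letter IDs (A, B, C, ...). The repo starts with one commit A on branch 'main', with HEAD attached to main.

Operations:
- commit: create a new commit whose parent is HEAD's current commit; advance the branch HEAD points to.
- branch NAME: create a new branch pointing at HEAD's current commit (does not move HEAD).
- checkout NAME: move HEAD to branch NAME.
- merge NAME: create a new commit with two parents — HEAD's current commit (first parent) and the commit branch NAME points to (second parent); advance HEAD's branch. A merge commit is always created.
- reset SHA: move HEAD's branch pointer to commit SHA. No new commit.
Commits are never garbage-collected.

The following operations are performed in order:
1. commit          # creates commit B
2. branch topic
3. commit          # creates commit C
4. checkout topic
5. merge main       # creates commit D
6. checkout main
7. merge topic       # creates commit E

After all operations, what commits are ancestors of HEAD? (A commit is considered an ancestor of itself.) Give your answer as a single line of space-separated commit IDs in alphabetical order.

After op 1 (commit): HEAD=main@B [main=B]
After op 2 (branch): HEAD=main@B [main=B topic=B]
After op 3 (commit): HEAD=main@C [main=C topic=B]
After op 4 (checkout): HEAD=topic@B [main=C topic=B]
After op 5 (merge): HEAD=topic@D [main=C topic=D]
After op 6 (checkout): HEAD=main@C [main=C topic=D]
After op 7 (merge): HEAD=main@E [main=E topic=D]

Answer: A B C D E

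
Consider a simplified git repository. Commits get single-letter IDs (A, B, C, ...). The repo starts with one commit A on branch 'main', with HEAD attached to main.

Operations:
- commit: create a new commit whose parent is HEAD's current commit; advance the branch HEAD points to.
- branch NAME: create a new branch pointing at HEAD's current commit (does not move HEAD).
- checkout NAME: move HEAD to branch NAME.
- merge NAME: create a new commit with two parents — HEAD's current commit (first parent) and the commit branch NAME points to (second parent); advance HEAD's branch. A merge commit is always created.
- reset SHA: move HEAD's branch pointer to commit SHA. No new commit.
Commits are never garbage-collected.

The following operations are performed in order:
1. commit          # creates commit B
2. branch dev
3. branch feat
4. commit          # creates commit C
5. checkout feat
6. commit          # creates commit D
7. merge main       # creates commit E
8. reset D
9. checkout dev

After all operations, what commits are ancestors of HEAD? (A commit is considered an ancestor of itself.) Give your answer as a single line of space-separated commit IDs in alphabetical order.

After op 1 (commit): HEAD=main@B [main=B]
After op 2 (branch): HEAD=main@B [dev=B main=B]
After op 3 (branch): HEAD=main@B [dev=B feat=B main=B]
After op 4 (commit): HEAD=main@C [dev=B feat=B main=C]
After op 5 (checkout): HEAD=feat@B [dev=B feat=B main=C]
After op 6 (commit): HEAD=feat@D [dev=B feat=D main=C]
After op 7 (merge): HEAD=feat@E [dev=B feat=E main=C]
After op 8 (reset): HEAD=feat@D [dev=B feat=D main=C]
After op 9 (checkout): HEAD=dev@B [dev=B feat=D main=C]

Answer: A B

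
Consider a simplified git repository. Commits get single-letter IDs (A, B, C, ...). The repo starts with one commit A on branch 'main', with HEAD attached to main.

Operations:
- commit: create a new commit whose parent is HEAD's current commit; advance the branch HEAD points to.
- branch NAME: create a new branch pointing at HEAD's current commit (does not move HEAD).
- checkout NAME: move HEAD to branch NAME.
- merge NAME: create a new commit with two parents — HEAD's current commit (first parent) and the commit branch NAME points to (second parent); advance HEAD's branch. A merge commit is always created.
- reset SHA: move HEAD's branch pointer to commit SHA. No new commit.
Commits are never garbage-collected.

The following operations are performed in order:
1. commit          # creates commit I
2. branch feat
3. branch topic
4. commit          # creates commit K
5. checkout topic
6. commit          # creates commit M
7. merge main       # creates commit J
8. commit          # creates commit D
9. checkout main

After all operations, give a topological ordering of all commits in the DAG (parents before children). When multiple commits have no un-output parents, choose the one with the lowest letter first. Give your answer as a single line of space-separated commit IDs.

Answer: A I K M J D

Derivation:
After op 1 (commit): HEAD=main@I [main=I]
After op 2 (branch): HEAD=main@I [feat=I main=I]
After op 3 (branch): HEAD=main@I [feat=I main=I topic=I]
After op 4 (commit): HEAD=main@K [feat=I main=K topic=I]
After op 5 (checkout): HEAD=topic@I [feat=I main=K topic=I]
After op 6 (commit): HEAD=topic@M [feat=I main=K topic=M]
After op 7 (merge): HEAD=topic@J [feat=I main=K topic=J]
After op 8 (commit): HEAD=topic@D [feat=I main=K topic=D]
After op 9 (checkout): HEAD=main@K [feat=I main=K topic=D]
commit A: parents=[]
commit D: parents=['J']
commit I: parents=['A']
commit J: parents=['M', 'K']
commit K: parents=['I']
commit M: parents=['I']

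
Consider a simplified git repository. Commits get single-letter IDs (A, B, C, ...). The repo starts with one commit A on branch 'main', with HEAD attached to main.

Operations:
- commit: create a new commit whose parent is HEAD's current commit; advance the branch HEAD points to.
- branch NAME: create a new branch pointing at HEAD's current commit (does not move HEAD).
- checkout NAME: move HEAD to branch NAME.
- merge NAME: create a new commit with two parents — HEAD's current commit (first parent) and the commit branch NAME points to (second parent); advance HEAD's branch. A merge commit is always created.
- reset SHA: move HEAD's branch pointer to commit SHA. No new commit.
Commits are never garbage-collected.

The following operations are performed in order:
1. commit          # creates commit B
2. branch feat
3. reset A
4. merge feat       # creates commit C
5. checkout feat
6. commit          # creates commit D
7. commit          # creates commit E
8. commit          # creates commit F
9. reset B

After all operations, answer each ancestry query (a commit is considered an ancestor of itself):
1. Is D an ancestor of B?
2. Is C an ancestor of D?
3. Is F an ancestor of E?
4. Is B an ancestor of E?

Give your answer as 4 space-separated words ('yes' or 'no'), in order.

Answer: no no no yes

Derivation:
After op 1 (commit): HEAD=main@B [main=B]
After op 2 (branch): HEAD=main@B [feat=B main=B]
After op 3 (reset): HEAD=main@A [feat=B main=A]
After op 4 (merge): HEAD=main@C [feat=B main=C]
After op 5 (checkout): HEAD=feat@B [feat=B main=C]
After op 6 (commit): HEAD=feat@D [feat=D main=C]
After op 7 (commit): HEAD=feat@E [feat=E main=C]
After op 8 (commit): HEAD=feat@F [feat=F main=C]
After op 9 (reset): HEAD=feat@B [feat=B main=C]
ancestors(B) = {A,B}; D in? no
ancestors(D) = {A,B,D}; C in? no
ancestors(E) = {A,B,D,E}; F in? no
ancestors(E) = {A,B,D,E}; B in? yes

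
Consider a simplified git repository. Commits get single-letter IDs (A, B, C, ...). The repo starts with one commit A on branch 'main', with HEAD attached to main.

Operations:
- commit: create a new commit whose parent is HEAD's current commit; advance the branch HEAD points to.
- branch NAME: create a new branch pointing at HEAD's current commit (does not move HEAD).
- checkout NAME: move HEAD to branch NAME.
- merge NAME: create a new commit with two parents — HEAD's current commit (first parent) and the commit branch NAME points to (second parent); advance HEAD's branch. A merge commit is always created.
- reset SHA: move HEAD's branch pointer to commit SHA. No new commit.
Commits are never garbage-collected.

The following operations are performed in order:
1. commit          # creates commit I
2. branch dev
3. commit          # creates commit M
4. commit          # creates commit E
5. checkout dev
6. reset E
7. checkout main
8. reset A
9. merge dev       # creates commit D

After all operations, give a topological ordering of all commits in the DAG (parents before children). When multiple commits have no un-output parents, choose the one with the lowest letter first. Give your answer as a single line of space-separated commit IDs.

Answer: A I M E D

Derivation:
After op 1 (commit): HEAD=main@I [main=I]
After op 2 (branch): HEAD=main@I [dev=I main=I]
After op 3 (commit): HEAD=main@M [dev=I main=M]
After op 4 (commit): HEAD=main@E [dev=I main=E]
After op 5 (checkout): HEAD=dev@I [dev=I main=E]
After op 6 (reset): HEAD=dev@E [dev=E main=E]
After op 7 (checkout): HEAD=main@E [dev=E main=E]
After op 8 (reset): HEAD=main@A [dev=E main=A]
After op 9 (merge): HEAD=main@D [dev=E main=D]
commit A: parents=[]
commit D: parents=['A', 'E']
commit E: parents=['M']
commit I: parents=['A']
commit M: parents=['I']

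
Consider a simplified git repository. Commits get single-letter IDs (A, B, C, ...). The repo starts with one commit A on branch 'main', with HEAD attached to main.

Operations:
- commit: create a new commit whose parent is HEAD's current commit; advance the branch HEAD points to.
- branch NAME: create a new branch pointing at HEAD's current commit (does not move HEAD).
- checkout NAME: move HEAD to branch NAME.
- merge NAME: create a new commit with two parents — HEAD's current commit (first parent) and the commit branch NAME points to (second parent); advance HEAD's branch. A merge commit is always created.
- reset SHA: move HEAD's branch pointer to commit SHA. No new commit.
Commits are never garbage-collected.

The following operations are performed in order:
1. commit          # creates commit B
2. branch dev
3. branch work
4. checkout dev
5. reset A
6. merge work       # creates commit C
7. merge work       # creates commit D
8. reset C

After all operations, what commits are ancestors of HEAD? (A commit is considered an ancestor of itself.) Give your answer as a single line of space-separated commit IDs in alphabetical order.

Answer: A B C

Derivation:
After op 1 (commit): HEAD=main@B [main=B]
After op 2 (branch): HEAD=main@B [dev=B main=B]
After op 3 (branch): HEAD=main@B [dev=B main=B work=B]
After op 4 (checkout): HEAD=dev@B [dev=B main=B work=B]
After op 5 (reset): HEAD=dev@A [dev=A main=B work=B]
After op 6 (merge): HEAD=dev@C [dev=C main=B work=B]
After op 7 (merge): HEAD=dev@D [dev=D main=B work=B]
After op 8 (reset): HEAD=dev@C [dev=C main=B work=B]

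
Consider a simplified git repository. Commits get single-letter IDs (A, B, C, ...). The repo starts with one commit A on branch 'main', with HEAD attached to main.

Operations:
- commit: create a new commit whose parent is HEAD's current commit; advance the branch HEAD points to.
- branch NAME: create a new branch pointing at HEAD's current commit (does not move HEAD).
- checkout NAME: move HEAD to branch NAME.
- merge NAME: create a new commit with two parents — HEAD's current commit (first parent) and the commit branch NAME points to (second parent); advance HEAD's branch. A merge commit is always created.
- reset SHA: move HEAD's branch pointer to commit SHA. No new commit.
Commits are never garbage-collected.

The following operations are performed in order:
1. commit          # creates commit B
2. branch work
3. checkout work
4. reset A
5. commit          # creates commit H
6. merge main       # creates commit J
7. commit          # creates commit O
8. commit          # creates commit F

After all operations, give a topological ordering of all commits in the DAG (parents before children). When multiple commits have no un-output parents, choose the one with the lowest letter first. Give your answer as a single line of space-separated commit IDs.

Answer: A B H J O F

Derivation:
After op 1 (commit): HEAD=main@B [main=B]
After op 2 (branch): HEAD=main@B [main=B work=B]
After op 3 (checkout): HEAD=work@B [main=B work=B]
After op 4 (reset): HEAD=work@A [main=B work=A]
After op 5 (commit): HEAD=work@H [main=B work=H]
After op 6 (merge): HEAD=work@J [main=B work=J]
After op 7 (commit): HEAD=work@O [main=B work=O]
After op 8 (commit): HEAD=work@F [main=B work=F]
commit A: parents=[]
commit B: parents=['A']
commit F: parents=['O']
commit H: parents=['A']
commit J: parents=['H', 'B']
commit O: parents=['J']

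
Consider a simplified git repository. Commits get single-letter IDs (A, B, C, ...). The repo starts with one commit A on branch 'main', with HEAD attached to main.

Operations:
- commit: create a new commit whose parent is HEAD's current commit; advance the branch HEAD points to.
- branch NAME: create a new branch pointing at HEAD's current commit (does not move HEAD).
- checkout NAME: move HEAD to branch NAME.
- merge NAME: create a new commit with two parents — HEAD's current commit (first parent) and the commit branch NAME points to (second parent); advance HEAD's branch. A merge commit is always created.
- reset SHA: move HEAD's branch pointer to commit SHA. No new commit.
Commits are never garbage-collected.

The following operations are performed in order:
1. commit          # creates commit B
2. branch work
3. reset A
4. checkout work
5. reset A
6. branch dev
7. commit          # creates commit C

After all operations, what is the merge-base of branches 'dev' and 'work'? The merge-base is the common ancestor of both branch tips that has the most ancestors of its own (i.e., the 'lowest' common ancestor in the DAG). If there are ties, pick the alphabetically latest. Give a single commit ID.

Answer: A

Derivation:
After op 1 (commit): HEAD=main@B [main=B]
After op 2 (branch): HEAD=main@B [main=B work=B]
After op 3 (reset): HEAD=main@A [main=A work=B]
After op 4 (checkout): HEAD=work@B [main=A work=B]
After op 5 (reset): HEAD=work@A [main=A work=A]
After op 6 (branch): HEAD=work@A [dev=A main=A work=A]
After op 7 (commit): HEAD=work@C [dev=A main=A work=C]
ancestors(dev=A): ['A']
ancestors(work=C): ['A', 'C']
common: ['A']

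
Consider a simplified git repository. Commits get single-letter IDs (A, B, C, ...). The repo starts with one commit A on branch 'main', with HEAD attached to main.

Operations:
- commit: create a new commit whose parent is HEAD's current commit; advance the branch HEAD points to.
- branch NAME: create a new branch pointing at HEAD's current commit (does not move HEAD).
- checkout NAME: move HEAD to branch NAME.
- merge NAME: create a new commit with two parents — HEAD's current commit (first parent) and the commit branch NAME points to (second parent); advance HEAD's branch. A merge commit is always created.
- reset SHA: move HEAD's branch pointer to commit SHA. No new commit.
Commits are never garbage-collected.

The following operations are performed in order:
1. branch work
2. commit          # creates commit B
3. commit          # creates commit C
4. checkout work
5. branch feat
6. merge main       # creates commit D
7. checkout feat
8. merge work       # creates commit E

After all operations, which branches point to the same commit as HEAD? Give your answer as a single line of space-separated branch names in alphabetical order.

After op 1 (branch): HEAD=main@A [main=A work=A]
After op 2 (commit): HEAD=main@B [main=B work=A]
After op 3 (commit): HEAD=main@C [main=C work=A]
After op 4 (checkout): HEAD=work@A [main=C work=A]
After op 5 (branch): HEAD=work@A [feat=A main=C work=A]
After op 6 (merge): HEAD=work@D [feat=A main=C work=D]
After op 7 (checkout): HEAD=feat@A [feat=A main=C work=D]
After op 8 (merge): HEAD=feat@E [feat=E main=C work=D]

Answer: feat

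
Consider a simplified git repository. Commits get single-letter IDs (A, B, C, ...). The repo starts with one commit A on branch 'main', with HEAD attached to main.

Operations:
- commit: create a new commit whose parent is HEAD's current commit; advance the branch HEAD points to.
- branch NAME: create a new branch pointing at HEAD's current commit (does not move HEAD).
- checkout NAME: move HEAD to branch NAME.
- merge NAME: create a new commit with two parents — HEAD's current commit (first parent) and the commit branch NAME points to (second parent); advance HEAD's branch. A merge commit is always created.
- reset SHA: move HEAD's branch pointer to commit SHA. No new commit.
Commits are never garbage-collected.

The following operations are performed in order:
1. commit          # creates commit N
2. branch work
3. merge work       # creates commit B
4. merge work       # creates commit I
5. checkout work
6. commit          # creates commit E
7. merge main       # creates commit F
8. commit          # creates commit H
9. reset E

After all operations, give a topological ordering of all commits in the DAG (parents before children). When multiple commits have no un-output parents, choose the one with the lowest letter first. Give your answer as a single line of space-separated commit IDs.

After op 1 (commit): HEAD=main@N [main=N]
After op 2 (branch): HEAD=main@N [main=N work=N]
After op 3 (merge): HEAD=main@B [main=B work=N]
After op 4 (merge): HEAD=main@I [main=I work=N]
After op 5 (checkout): HEAD=work@N [main=I work=N]
After op 6 (commit): HEAD=work@E [main=I work=E]
After op 7 (merge): HEAD=work@F [main=I work=F]
After op 8 (commit): HEAD=work@H [main=I work=H]
After op 9 (reset): HEAD=work@E [main=I work=E]
commit A: parents=[]
commit B: parents=['N', 'N']
commit E: parents=['N']
commit F: parents=['E', 'I']
commit H: parents=['F']
commit I: parents=['B', 'N']
commit N: parents=['A']

Answer: A N B E I F H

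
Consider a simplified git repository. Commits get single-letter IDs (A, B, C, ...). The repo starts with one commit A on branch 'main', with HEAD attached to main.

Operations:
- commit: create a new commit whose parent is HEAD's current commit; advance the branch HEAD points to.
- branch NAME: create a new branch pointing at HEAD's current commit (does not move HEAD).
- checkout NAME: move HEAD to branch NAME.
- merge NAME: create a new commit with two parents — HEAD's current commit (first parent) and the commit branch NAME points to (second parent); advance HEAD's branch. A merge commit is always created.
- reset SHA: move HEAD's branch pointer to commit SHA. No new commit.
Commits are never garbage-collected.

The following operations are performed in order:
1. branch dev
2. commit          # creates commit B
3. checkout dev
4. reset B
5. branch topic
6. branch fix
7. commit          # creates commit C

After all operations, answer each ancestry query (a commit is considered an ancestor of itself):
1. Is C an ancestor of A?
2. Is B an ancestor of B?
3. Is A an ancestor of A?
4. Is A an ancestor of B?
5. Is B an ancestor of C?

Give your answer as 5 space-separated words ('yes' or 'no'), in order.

After op 1 (branch): HEAD=main@A [dev=A main=A]
After op 2 (commit): HEAD=main@B [dev=A main=B]
After op 3 (checkout): HEAD=dev@A [dev=A main=B]
After op 4 (reset): HEAD=dev@B [dev=B main=B]
After op 5 (branch): HEAD=dev@B [dev=B main=B topic=B]
After op 6 (branch): HEAD=dev@B [dev=B fix=B main=B topic=B]
After op 7 (commit): HEAD=dev@C [dev=C fix=B main=B topic=B]
ancestors(A) = {A}; C in? no
ancestors(B) = {A,B}; B in? yes
ancestors(A) = {A}; A in? yes
ancestors(B) = {A,B}; A in? yes
ancestors(C) = {A,B,C}; B in? yes

Answer: no yes yes yes yes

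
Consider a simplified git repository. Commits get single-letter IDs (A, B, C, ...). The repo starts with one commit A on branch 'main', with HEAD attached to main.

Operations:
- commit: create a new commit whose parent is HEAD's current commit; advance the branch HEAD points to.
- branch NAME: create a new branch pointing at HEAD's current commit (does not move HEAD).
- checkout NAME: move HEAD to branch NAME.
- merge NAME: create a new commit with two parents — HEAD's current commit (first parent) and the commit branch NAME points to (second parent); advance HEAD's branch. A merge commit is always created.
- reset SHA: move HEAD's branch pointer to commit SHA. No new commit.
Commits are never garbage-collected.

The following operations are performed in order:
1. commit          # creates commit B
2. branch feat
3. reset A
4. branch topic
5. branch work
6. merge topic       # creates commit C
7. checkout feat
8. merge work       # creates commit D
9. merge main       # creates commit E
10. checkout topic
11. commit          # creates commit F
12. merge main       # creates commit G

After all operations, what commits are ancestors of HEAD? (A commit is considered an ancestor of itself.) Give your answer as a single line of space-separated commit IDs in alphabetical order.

Answer: A C F G

Derivation:
After op 1 (commit): HEAD=main@B [main=B]
After op 2 (branch): HEAD=main@B [feat=B main=B]
After op 3 (reset): HEAD=main@A [feat=B main=A]
After op 4 (branch): HEAD=main@A [feat=B main=A topic=A]
After op 5 (branch): HEAD=main@A [feat=B main=A topic=A work=A]
After op 6 (merge): HEAD=main@C [feat=B main=C topic=A work=A]
After op 7 (checkout): HEAD=feat@B [feat=B main=C topic=A work=A]
After op 8 (merge): HEAD=feat@D [feat=D main=C topic=A work=A]
After op 9 (merge): HEAD=feat@E [feat=E main=C topic=A work=A]
After op 10 (checkout): HEAD=topic@A [feat=E main=C topic=A work=A]
After op 11 (commit): HEAD=topic@F [feat=E main=C topic=F work=A]
After op 12 (merge): HEAD=topic@G [feat=E main=C topic=G work=A]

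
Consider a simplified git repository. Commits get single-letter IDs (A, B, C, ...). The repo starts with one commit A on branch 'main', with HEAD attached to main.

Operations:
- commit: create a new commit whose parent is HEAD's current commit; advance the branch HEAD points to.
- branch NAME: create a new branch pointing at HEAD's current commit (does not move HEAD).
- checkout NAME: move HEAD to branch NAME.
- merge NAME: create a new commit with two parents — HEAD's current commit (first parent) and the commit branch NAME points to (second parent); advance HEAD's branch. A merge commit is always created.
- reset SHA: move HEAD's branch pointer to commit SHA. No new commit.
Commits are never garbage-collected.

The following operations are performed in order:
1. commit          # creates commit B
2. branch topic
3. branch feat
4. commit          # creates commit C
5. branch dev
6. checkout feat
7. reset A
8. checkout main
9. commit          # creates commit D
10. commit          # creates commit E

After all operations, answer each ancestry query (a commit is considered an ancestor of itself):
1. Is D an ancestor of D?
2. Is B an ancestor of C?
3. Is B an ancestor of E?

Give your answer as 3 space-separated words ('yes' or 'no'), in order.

Answer: yes yes yes

Derivation:
After op 1 (commit): HEAD=main@B [main=B]
After op 2 (branch): HEAD=main@B [main=B topic=B]
After op 3 (branch): HEAD=main@B [feat=B main=B topic=B]
After op 4 (commit): HEAD=main@C [feat=B main=C topic=B]
After op 5 (branch): HEAD=main@C [dev=C feat=B main=C topic=B]
After op 6 (checkout): HEAD=feat@B [dev=C feat=B main=C topic=B]
After op 7 (reset): HEAD=feat@A [dev=C feat=A main=C topic=B]
After op 8 (checkout): HEAD=main@C [dev=C feat=A main=C topic=B]
After op 9 (commit): HEAD=main@D [dev=C feat=A main=D topic=B]
After op 10 (commit): HEAD=main@E [dev=C feat=A main=E topic=B]
ancestors(D) = {A,B,C,D}; D in? yes
ancestors(C) = {A,B,C}; B in? yes
ancestors(E) = {A,B,C,D,E}; B in? yes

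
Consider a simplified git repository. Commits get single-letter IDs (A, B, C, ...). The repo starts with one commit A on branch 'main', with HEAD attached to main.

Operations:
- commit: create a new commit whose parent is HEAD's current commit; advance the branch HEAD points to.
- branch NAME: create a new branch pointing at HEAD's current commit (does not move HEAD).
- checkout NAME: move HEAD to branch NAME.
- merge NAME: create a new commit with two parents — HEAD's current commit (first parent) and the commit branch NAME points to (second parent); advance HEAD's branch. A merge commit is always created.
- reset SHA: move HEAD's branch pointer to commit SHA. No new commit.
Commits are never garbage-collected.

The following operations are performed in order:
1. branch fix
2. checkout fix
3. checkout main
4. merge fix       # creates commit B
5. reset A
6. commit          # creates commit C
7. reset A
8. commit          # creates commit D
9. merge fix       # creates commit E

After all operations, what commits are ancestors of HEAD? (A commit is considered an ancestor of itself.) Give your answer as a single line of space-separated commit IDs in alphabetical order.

Answer: A D E

Derivation:
After op 1 (branch): HEAD=main@A [fix=A main=A]
After op 2 (checkout): HEAD=fix@A [fix=A main=A]
After op 3 (checkout): HEAD=main@A [fix=A main=A]
After op 4 (merge): HEAD=main@B [fix=A main=B]
After op 5 (reset): HEAD=main@A [fix=A main=A]
After op 6 (commit): HEAD=main@C [fix=A main=C]
After op 7 (reset): HEAD=main@A [fix=A main=A]
After op 8 (commit): HEAD=main@D [fix=A main=D]
After op 9 (merge): HEAD=main@E [fix=A main=E]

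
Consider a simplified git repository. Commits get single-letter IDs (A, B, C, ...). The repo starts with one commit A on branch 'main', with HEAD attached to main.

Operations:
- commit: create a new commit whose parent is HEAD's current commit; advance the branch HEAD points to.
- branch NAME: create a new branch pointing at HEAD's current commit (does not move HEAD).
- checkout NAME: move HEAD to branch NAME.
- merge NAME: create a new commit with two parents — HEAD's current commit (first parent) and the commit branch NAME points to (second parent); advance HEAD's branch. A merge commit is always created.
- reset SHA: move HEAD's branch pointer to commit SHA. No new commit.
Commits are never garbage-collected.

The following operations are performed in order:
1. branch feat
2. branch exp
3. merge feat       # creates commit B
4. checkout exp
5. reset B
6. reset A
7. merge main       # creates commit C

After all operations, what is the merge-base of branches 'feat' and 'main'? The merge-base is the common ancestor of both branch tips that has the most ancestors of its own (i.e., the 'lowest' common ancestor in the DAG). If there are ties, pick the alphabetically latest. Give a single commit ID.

After op 1 (branch): HEAD=main@A [feat=A main=A]
After op 2 (branch): HEAD=main@A [exp=A feat=A main=A]
After op 3 (merge): HEAD=main@B [exp=A feat=A main=B]
After op 4 (checkout): HEAD=exp@A [exp=A feat=A main=B]
After op 5 (reset): HEAD=exp@B [exp=B feat=A main=B]
After op 6 (reset): HEAD=exp@A [exp=A feat=A main=B]
After op 7 (merge): HEAD=exp@C [exp=C feat=A main=B]
ancestors(feat=A): ['A']
ancestors(main=B): ['A', 'B']
common: ['A']

Answer: A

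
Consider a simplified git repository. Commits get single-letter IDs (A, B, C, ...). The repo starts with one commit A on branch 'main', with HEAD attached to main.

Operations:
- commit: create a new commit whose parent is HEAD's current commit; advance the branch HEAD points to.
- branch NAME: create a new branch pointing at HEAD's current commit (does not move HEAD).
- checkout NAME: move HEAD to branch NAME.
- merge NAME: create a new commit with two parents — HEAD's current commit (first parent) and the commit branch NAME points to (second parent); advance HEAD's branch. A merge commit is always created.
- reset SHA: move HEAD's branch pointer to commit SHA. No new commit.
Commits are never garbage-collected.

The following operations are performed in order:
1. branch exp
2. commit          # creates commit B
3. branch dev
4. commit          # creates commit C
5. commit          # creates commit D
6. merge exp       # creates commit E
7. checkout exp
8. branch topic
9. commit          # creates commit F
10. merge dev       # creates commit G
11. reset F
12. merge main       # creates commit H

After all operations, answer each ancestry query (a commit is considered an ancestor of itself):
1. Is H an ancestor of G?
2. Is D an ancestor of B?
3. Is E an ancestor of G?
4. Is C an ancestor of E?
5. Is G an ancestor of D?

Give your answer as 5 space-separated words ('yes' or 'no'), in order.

Answer: no no no yes no

Derivation:
After op 1 (branch): HEAD=main@A [exp=A main=A]
After op 2 (commit): HEAD=main@B [exp=A main=B]
After op 3 (branch): HEAD=main@B [dev=B exp=A main=B]
After op 4 (commit): HEAD=main@C [dev=B exp=A main=C]
After op 5 (commit): HEAD=main@D [dev=B exp=A main=D]
After op 6 (merge): HEAD=main@E [dev=B exp=A main=E]
After op 7 (checkout): HEAD=exp@A [dev=B exp=A main=E]
After op 8 (branch): HEAD=exp@A [dev=B exp=A main=E topic=A]
After op 9 (commit): HEAD=exp@F [dev=B exp=F main=E topic=A]
After op 10 (merge): HEAD=exp@G [dev=B exp=G main=E topic=A]
After op 11 (reset): HEAD=exp@F [dev=B exp=F main=E topic=A]
After op 12 (merge): HEAD=exp@H [dev=B exp=H main=E topic=A]
ancestors(G) = {A,B,F,G}; H in? no
ancestors(B) = {A,B}; D in? no
ancestors(G) = {A,B,F,G}; E in? no
ancestors(E) = {A,B,C,D,E}; C in? yes
ancestors(D) = {A,B,C,D}; G in? no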